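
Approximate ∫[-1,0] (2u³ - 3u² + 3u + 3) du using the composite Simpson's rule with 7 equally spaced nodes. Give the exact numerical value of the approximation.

0

h = (0 − (-1))/6 = 0.166667.
Nodes u₀,…,u₆ = -1, -0.833333, -0.666667, -0.5, -0.333333, -0.166667, 0.
f(u) = 2u³ - 3u² + 3u + 3: f₀=-5, f₁=-2.740741, f₂=-0.925926, f₃=0.5, f₄=1.592593, f₅=2.407407, f₆=3.
(h/3)·[f₀ + 4f₁ + 2f₂ + 4f₃ + 2f₄ + 4f₅ + f₆] = 0.055556·(0) = 0.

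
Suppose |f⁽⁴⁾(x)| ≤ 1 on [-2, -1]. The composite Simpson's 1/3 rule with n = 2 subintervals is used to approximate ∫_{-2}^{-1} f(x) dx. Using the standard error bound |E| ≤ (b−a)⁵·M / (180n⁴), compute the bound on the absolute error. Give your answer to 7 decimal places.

0.0003472

|E| ≤ (1)⁵·1 / (180·2⁴) = 1/2880 = 0.0003472.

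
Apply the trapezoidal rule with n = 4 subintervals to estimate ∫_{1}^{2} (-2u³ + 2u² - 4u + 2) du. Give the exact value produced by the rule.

h = (2 − 1)/4 = 0.25.
Nodes u₀,…,u₄ = 1, 1.25, 1.5, 1.75, 2.
f(u) = -2u³ + 2u² - 4u + 2: f₀=-2, f₁=-3.78125, f₂=-6.25, f₃=-9.59375, f₄=-14.
(h/2)·[f₀ + 2f₁ + 2f₂ + 2f₃ + f₄] = 0.125·(-55.25) = -6.90625.

-6.90625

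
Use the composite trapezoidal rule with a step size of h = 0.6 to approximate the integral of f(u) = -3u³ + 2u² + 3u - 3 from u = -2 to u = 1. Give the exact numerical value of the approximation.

4.92

h = (1 − (-2))/5 = 0.6.
Nodes u₀,…,u₅ = -2, -1.4, -0.8, -0.2, 0.4, 1.
f(u) = -3u³ + 2u² + 3u - 3: f₀=23, f₁=4.952, f₂=-2.584, f₃=-3.496, f₄=-1.672, f₅=-1.
(h/2)·[f₀ + 2f₁ + 2f₂ + 2f₃ + 2f₄ + f₅] = 0.3·(16.4) = 4.92.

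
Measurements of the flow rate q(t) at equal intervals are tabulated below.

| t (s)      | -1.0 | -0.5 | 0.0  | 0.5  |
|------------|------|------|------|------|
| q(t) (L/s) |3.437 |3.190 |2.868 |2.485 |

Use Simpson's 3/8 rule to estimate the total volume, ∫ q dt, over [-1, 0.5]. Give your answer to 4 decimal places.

4.5180

h = 0.5, n = 3.
(3h/8)·[y₀ + 3y₁ + 3y₂ + y₃] = 0.1875·(24.096) = 4.5180.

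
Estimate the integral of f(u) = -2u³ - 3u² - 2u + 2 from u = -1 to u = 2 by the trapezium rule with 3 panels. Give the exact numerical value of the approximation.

-16.5

h = (2 − (-1))/3 = 1.
Nodes u₀,…,u₃ = -1, 0, 1, 2.
f(u) = -2u³ - 3u² - 2u + 2: f₀=3, f₁=2, f₂=-5, f₃=-30.
(h/2)·[f₀ + 2f₁ + 2f₂ + f₃] = 0.5·(-33) = -16.5.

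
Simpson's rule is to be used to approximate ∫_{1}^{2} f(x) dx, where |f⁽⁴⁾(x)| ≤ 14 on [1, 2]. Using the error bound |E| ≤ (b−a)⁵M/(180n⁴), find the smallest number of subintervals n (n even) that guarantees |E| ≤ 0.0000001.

Need 14/(180n⁴) ≤ 0.0000001.
n⁴ ≥ 14/(180·0.0000001) = 777778 ⇒ n ≥ 29.6971, so the smallest even n is 30. (n must be even for Simpson's rule.)

30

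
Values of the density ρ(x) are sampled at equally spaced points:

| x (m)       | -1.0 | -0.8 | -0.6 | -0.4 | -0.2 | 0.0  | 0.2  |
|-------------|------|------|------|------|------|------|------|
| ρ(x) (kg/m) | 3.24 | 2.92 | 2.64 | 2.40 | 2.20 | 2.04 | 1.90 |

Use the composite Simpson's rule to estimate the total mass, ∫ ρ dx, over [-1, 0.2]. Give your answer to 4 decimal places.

2.9507

h = 0.2, n = 6.
(h/3)·[y₀ + 4y₁ + 2y₂ + 4y₃ + 2y₄ + 4y₅ + y₆] = 0.066667·(44.26) = 2.9507.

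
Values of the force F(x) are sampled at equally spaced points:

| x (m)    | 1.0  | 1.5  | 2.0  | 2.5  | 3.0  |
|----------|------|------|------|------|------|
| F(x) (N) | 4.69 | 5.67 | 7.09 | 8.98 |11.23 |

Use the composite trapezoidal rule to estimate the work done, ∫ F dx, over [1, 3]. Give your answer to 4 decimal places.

h = 0.5, n = 4.
(h/2)·[y₀ + 2y₁ + 2y₂ + 2y₃ + y₄] = 0.25·(59.40) = 14.8500.

14.8500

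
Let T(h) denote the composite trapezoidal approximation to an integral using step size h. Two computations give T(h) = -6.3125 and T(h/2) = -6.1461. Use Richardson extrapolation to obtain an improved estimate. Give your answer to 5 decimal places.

-6.09063

R = (4·T(h/2) − T(h)) / 3 = (4·(-6.1461) − (-6.3125))/3 = (-18.2719)/3 = -6.09063.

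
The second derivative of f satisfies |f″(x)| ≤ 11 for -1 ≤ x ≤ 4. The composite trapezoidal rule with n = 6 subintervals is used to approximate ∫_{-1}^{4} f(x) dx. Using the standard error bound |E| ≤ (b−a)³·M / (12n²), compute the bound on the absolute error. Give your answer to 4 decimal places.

3.1829

|E| ≤ (5)³·11 / (12·6²) = 1375/432 = 3.1829.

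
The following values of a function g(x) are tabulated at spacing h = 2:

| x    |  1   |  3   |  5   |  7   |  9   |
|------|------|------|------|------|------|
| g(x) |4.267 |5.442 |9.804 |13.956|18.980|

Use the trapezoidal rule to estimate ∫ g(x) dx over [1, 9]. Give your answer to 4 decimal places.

h = 2, n = 4.
(h/2)·[y₀ + 2y₁ + 2y₂ + 2y₃ + y₄] = 1·(81.651) = 81.6510.

81.6510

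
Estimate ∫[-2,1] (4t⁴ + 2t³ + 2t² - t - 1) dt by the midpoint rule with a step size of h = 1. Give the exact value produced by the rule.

18

h = (1 − (-2))/3 = 1.
Midpoints m₁,…,m₃ = -1.5, -0.5, 0.5.
f(m₁)=18.5, f(m₂)=0, f(m₃)=-0.5.
h·[f(m₁) + f(m₂) + f(m₃)] = 1·(18) = 18.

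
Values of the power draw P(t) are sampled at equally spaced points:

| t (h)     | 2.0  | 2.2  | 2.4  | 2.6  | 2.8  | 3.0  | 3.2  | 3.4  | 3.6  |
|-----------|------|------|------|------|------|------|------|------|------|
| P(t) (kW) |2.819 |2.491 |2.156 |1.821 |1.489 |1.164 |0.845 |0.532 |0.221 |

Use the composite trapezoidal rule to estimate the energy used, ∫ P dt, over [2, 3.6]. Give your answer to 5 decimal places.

2.40360

h = 0.2, n = 8.
(h/2)·[y₀ + 2y₁ + 2y₂ + 2y₃ + 2y₄ + 2y₅ + 2y₆ + 2y₇ + y₈] = 0.1·(24.036) = 2.40360.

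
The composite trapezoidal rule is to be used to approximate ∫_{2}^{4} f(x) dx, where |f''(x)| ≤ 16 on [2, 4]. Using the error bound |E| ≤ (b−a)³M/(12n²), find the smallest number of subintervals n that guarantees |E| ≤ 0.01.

33

Need 128/(12n²) ≤ 0.01.
n² ≥ 128/(12·0.01) = 1066.67 ⇒ n ≥ 32.6599, so the smallest n is 33.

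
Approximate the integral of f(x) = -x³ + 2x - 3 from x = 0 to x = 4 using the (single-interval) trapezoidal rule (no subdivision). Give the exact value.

T = (b−a)/2 · [f(0) + f(4)] = 2·[(-3) + (-59)] = -124.

-124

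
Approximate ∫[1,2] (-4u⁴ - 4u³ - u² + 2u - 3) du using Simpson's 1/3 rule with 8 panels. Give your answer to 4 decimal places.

h = (2 − 1)/8 = 0.125.
Nodes u₀,…,u₈ = 1, 1.125, 1.25, 1.375, 1.5, 1.625, 1.75, 1.875, 2.
f(u) = -4u⁴ - 4u³ - u² + 2u - 3: f₀=-10, f₁=-14.1181640625, f₂=-19.640625, f₃=-26.8369140625, f₄=-36, f₅=-47.4462890625, f₆=-61.515625, f₇=-78.5712890625, f₈=-99.
(h/3)·[f₀ + 4f₁ + 2f₂ + 4f₃ + 2f₄ + 4f₅ + 2f₆ + 4f₇ + f₈] = 0.041667·(-1011.203125) = -42.1335.

-42.1335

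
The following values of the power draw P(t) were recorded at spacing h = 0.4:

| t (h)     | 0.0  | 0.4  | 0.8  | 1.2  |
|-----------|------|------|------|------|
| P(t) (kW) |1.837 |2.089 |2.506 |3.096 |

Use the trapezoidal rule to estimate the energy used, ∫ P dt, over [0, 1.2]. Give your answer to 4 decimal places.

2.8246

h = 0.4, n = 3.
(h/2)·[y₀ + 2y₁ + 2y₂ + y₃] = 0.2·(14.123) = 2.8246.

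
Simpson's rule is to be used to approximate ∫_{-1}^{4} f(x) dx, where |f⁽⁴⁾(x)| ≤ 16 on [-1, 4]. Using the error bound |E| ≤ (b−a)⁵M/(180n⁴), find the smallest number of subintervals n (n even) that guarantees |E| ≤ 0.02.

12

Need 50000/(180n⁴) ≤ 0.02.
n⁴ ≥ 50000/(180·0.02) = 13888.9 ⇒ n ≥ 10.8559, so the smallest even n is 12. (n must be even for Simpson's rule.)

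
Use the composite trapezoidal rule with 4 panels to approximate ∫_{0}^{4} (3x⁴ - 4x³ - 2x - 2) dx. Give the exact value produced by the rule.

382

h = (4 − 0)/4 = 1.
Nodes x₀,…,x₄ = 0, 1, 2, 3, 4.
f(x) = 3x⁴ - 4x³ - 2x - 2: f₀=-2, f₁=-5, f₂=10, f₃=127, f₄=502.
(h/2)·[f₀ + 2f₁ + 2f₂ + 2f₃ + f₄] = 0.5·(764) = 382.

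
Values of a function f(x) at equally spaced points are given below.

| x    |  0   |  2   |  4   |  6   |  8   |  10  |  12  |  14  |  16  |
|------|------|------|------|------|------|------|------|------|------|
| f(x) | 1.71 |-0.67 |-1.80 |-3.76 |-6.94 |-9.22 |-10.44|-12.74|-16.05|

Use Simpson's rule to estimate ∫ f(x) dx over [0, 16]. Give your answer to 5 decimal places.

-105.50667

h = 2, n = 8.
(h/3)·[y₀ + 4y₁ + 2y₂ + 4y₃ + 2y₄ + 4y₅ + 2y₆ + 4y₇ + y₈] = 0.666667·(-158.26) = -105.50667.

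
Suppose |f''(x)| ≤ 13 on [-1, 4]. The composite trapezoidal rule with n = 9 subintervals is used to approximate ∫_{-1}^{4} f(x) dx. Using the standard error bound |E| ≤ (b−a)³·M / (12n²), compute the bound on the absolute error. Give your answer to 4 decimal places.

1.6718

|E| ≤ (5)³·13 / (12·9²) = 1625/972 = 1.6718.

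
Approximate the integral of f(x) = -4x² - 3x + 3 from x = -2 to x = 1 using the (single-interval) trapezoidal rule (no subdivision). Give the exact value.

T = (b−a)/2 · [f(-2) + f(1)] = 1.5·[(-7) + (-4)] = -16.5.

-16.5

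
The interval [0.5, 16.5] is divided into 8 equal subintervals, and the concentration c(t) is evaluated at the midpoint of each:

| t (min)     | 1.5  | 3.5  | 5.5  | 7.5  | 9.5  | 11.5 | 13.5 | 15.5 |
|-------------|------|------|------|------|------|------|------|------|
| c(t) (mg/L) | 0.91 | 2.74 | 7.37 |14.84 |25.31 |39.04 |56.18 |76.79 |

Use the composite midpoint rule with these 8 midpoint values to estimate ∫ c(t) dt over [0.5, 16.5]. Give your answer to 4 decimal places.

446.3600

h = 2, n = 8.
h·[y(m₁) + y(m₂) + y(m₃) + y(m₄) + y(m₅) + y(m₆) + y(m₇) + y(m₈)] = 2·(223.18) = 446.3600.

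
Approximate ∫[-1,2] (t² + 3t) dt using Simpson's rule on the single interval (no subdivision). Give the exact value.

S = (b−a)/6 · [f(-1) + 4f(0.5) + f(2)] = 0.5·[(-2) + 4·1.75 + 10] = 7.5.

7.5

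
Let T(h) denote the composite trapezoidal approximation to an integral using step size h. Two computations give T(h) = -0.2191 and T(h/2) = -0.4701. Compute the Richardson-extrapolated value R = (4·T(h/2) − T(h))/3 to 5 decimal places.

-0.55377

R = (4·T(h/2) − T(h)) / 3 = (4·(-0.4701) − (-0.2191))/3 = (-1.6613)/3 = -0.55377.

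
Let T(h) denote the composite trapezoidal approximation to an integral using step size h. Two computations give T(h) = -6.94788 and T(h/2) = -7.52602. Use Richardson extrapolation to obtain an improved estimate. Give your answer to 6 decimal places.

R = (4·T(h/2) − T(h)) / 3 = (4·(-7.52602) − (-6.94788))/3 = (-23.15620)/3 = -7.718733.

-7.718733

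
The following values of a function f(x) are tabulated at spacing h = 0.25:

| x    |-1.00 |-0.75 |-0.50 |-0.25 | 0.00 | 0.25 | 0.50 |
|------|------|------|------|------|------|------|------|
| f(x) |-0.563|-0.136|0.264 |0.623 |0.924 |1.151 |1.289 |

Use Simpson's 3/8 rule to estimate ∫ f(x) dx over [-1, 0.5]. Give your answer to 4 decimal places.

h = 0.25, n = 6.
(3h/8)·[y₀ + 3y₁ + 3y₂ + 2y₃ + 3y₄ + 3y₅ + y₆] = 0.09375·(8.581) = 0.8045.

0.8045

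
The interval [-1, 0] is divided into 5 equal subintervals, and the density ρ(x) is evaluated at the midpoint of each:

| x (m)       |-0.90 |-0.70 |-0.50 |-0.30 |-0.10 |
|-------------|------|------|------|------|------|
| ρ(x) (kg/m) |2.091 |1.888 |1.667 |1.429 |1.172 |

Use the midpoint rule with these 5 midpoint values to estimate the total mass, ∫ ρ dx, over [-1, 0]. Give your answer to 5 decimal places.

h = 0.2, n = 5.
h·[y(m₁) + y(m₂) + y(m₃) + y(m₄) + y(m₅)] = 0.2·(8.247) = 1.64940.

1.64940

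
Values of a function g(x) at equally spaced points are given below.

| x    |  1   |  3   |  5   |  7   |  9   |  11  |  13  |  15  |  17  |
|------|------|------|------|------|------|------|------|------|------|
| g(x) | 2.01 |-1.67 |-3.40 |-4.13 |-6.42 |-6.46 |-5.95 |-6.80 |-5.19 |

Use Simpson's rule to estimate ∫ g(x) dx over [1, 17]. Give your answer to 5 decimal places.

h = 2, n = 8.
(h/3)·[y₀ + 4y₁ + 2y₂ + 4y₃ + 2y₄ + 4y₅ + 2y₆ + 4y₇ + y₈] = 0.666667·(-110.96) = -73.97333.

-73.97333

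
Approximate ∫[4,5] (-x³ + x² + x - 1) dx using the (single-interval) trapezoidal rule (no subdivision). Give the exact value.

T = (b−a)/2 · [f(4) + f(5)] = 0.5·[(-45) + (-96)] = -70.5.

-70.5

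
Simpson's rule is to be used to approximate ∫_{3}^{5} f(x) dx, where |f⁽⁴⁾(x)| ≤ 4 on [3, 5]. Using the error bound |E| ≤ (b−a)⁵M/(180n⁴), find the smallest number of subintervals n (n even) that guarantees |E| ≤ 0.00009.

10

Need 128/(180n⁴) ≤ 0.00009.
n⁴ ≥ 128/(180·0.00009) = 7901.23 ⇒ n ≥ 9.4281, so the smallest even n is 10. (n must be even for Simpson's rule.)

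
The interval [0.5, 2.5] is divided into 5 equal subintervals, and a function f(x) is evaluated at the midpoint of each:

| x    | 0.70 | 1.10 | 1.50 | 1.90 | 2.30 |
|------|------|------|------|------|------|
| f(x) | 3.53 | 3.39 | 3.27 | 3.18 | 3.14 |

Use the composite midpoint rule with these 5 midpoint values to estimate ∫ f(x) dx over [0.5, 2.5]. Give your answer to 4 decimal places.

6.6040

h = 0.4, n = 5.
h·[y(m₁) + y(m₂) + y(m₃) + y(m₄) + y(m₅)] = 0.4·(16.51) = 6.6040.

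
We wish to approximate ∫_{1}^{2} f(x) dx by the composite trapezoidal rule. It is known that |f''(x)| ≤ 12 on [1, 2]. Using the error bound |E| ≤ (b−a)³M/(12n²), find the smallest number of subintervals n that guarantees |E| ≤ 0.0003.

Need 12/(12n²) ≤ 0.0003.
n² ≥ 12/(12·0.0003) = 3333.33 ⇒ n ≥ 57.7350, so the smallest n is 58.

58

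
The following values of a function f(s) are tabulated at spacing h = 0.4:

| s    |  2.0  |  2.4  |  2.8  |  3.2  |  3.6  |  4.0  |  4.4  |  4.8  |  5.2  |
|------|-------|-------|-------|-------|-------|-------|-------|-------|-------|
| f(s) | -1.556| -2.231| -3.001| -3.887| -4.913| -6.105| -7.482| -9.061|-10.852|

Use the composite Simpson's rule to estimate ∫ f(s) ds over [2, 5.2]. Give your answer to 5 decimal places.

-17.11147

h = 0.4, n = 8.
(h/3)·[y₀ + 4y₁ + 2y₂ + 4y₃ + 2y₄ + 4y₅ + 2y₆ + 4y₇ + y₈] = 0.133333·(-128.336) = -17.11147.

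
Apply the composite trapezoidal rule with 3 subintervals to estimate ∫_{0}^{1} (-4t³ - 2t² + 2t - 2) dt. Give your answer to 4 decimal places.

-2.8148

h = (1 − 0)/3 = 0.333333.
Nodes t₀,…,t₃ = 0, 0.333333, 0.666667, 1.
f(t) = -4t³ - 2t² + 2t - 2: f₀=-2, f₁=-1.703704, f₂=-2.740741, f₃=-6.
(h/2)·[f₀ + 2f₁ + 2f₂ + f₃] = 0.166667·(-16.888889) = -2.8148.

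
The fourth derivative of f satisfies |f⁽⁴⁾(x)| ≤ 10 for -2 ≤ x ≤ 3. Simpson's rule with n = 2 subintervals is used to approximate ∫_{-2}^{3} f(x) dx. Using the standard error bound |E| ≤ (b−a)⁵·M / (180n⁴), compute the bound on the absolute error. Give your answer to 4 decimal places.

10.8507

|E| ≤ (5)⁵·10 / (180·2⁴) = 31250/2880 = 10.8507.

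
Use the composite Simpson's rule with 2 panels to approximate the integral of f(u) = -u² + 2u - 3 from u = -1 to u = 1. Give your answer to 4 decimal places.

h = (1 − (-1))/2 = 1.
Nodes u₀,…,u₂ = -1, 0, 1.
f(u) = -u² + 2u - 3: f₀=-6, f₁=-3, f₂=-2.
(h/3)·[f₀ + 4f₁ + f₂] = 0.333333·(-20) = -6.6667.

-6.6667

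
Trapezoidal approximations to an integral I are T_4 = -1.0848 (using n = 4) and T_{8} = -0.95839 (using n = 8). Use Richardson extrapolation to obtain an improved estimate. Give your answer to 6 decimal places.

-0.916253

R = (4·T_{8} − T_4) / 3 = (4·(-0.95839) − (-1.0848))/3 = (-2.74876)/3 = -0.916253.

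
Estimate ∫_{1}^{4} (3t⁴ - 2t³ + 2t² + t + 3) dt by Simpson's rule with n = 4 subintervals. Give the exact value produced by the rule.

h = (4 − 1)/4 = 0.75.
Nodes t₀,…,t₄ = 1, 1.75, 2.5, 3.25, 4.
f(t) = 3t⁴ - 2t³ + 2t² + t + 3: f₀=7, f₁=28.29296875, f₂=103.9375, f₃=293.41796875, f₄=679.
(h/3)·[f₀ + 4f₁ + 2f₂ + 4f₃ + f₄] = 0.25·(2180.71875) = 545.1796875.

545.1796875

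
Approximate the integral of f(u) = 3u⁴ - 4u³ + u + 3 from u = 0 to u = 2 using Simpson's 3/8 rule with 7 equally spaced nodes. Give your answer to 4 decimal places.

h = (2 − 0)/6 = 0.333333.
Nodes u₀,…,u₆ = 0, 0.333333, 0.666667, 1, 1.333333, 1.666667, 2.
f(u) = 3u⁴ - 4u³ + u + 3: f₀=3, f₁=3.222222, f₂=3.074074, f₃=3, f₄=4.333333, f₅=9.296296, f₆=21.
(3h/8)·[f₀ + 3f₁ + 3f₂ + 2f₃ + 3f₄ + 3f₅ + f₆] = 0.125·(89.777778) = 11.2222.

11.2222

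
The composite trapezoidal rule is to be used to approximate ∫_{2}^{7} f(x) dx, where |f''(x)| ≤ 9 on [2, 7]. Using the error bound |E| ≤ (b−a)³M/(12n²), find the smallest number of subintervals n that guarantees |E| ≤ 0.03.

Need 1125/(12n²) ≤ 0.03.
n² ≥ 1125/(12·0.03) = 3125 ⇒ n ≥ 55.9017, so the smallest n is 56.

56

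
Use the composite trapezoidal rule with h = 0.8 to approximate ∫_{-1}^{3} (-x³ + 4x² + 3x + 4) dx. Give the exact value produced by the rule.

45.76

h = (3 − (-1))/5 = 0.8.
Nodes x₀,…,x₅ = -1, -0.2, 0.6, 1.4, 2.2, 3.
f(x) = -x³ + 4x² + 3x + 4: f₀=6, f₁=3.568, f₂=7.024, f₃=13.296, f₄=19.312, f₅=22.
(h/2)·[f₀ + 2f₁ + 2f₂ + 2f₃ + 2f₄ + f₅] = 0.4·(114.4) = 45.76.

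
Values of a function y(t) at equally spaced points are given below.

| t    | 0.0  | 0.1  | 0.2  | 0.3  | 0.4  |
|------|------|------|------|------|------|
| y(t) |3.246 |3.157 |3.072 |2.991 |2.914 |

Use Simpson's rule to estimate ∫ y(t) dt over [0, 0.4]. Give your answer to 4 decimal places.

1.2299

h = 0.1, n = 4.
(h/3)·[y₀ + 4y₁ + 2y₂ + 4y₃ + y₄] = 0.033333·(36.896) = 1.2299.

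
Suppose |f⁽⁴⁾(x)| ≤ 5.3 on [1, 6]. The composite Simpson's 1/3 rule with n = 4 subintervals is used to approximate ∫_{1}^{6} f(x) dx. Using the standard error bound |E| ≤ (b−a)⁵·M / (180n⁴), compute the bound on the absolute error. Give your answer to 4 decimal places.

|E| ≤ (5)⁵·5.3 / (180·4⁴) = 16562.5/46080 = 0.3594.

0.3594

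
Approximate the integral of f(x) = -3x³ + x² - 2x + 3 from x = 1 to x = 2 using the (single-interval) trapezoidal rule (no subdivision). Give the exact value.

-11

T = (b−a)/2 · [f(1) + f(2)] = 0.5·[(-1) + (-21)] = -11.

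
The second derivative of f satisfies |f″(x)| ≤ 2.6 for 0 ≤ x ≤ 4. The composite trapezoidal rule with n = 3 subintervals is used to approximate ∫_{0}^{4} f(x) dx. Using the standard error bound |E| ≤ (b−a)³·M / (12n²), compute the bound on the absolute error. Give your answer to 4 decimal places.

|E| ≤ (4)³·2.6 / (12·3²) = 166.4/108 = 1.5407.

1.5407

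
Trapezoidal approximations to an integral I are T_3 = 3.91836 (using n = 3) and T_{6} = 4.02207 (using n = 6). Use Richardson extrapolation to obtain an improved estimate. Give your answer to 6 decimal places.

R = (4·T_{6} − T_3) / 3 = (4·4.02207 − 3.91836)/3 = (12.16992)/3 = 4.056640.

4.056640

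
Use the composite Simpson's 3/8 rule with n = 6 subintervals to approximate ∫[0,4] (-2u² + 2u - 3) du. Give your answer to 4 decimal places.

h = (4 − 0)/6 = 0.666667.
Nodes u₀,…,u₆ = 0, 0.666667, 1.333333, 2, 2.666667, 3.333333, 4.
f(u) = -2u² + 2u - 3: f₀=-3, f₁=-2.555556, f₂=-3.888889, f₃=-7, f₄=-11.888889, f₅=-18.555556, f₆=-27.
(3h/8)·[f₀ + 3f₁ + 3f₂ + 2f₃ + 3f₄ + 3f₅ + f₆] = 0.25·(-154.666667) = -38.6667.

-38.6667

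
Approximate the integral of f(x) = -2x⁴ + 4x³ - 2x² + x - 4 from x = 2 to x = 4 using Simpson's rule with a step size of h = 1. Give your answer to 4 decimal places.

h = (4 − 2)/2 = 1.
Nodes x₀,…,x₂ = 2, 3, 4.
f(x) = -2x⁴ + 4x³ - 2x² + x - 4: f₀=-10, f₁=-73, f₂=-288.
(h/3)·[f₀ + 4f₁ + f₂] = 0.333333·(-590) = -196.6667.

-196.6667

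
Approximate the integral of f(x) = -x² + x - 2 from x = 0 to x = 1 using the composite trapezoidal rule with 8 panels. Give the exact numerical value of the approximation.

-1.8359375

h = (1 − 0)/8 = 0.125.
Nodes x₀,…,x₈ = 0, 0.125, 0.25, 0.375, 0.5, 0.625, 0.75, 0.875, 1.
f(x) = -x² + x - 2: f₀=-2, f₁=-1.890625, f₂=-1.8125, f₃=-1.765625, f₄=-1.75, f₅=-1.765625, f₆=-1.8125, f₇=-1.890625, f₈=-2.
(h/2)·[f₀ + 2f₁ + 2f₂ + 2f₃ + 2f₄ + 2f₅ + 2f₆ + 2f₇ + f₈] = 0.0625·(-29.375) = -1.8359375.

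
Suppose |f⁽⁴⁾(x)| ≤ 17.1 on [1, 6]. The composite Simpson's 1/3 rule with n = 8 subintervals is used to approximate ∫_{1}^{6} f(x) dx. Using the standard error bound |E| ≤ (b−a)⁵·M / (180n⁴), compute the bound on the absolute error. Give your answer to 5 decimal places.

0.07248

|E| ≤ (5)⁵·17.1 / (180·8⁴) = 53437.5/737280 = 0.07248.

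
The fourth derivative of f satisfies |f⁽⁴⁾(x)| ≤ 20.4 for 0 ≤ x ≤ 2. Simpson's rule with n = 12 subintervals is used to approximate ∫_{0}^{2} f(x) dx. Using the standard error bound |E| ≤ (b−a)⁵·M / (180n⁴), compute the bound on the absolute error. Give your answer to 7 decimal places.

|E| ≤ (2)⁵·20.4 / (180·12⁴) = 652.8/3732480 = 0.0001749.

0.0001749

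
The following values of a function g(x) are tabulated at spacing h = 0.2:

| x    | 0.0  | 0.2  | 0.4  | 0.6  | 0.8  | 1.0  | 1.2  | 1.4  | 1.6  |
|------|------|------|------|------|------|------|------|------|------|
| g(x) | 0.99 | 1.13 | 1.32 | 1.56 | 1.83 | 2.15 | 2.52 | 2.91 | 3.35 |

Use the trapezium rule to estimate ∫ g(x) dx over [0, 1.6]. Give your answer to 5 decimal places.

h = 0.2, n = 8.
(h/2)·[y₀ + 2y₁ + 2y₂ + 2y₃ + 2y₄ + 2y₅ + 2y₆ + 2y₇ + y₈] = 0.1·(31.18) = 3.11800.

3.11800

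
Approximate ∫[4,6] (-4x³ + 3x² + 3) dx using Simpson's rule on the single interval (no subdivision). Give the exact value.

S = (b−a)/6 · [f(4) + 4f(5) + f(6)] = 0.333333·[(-205) + 4·(-422) + (-753)] = -882.

-882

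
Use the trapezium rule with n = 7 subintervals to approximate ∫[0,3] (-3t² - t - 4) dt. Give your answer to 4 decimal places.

-43.7755

h = (3 − 0)/7 = 0.428571.
Nodes t₀,…,t₇ = 0, 0.428571, 0.857143, 1.285714, 1.714286, 2.142857, 2.571429, 3.
f(t) = -3t² - t - 4: f₀=-4, f₁=-4.979592, f₂=-7.061224, f₃=-10.244898, f₄=-14.530612, f₅=-19.918367, f₆=-26.408163, f₇=-34.
(h/2)·[f₀ + 2f₁ + 2f₂ + 2f₃ + 2f₄ + 2f₅ + 2f₆ + f₇] = 0.214286·(-204.285714) = -43.7755.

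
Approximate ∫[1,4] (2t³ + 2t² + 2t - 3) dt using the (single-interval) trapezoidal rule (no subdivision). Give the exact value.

T = (b−a)/2 · [f(1) + f(4)] = 1.5·[3 + 165] = 252.

252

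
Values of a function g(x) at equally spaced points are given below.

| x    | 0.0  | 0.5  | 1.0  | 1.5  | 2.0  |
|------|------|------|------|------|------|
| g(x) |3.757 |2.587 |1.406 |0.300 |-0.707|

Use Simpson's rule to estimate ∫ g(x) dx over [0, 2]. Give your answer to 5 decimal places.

h = 0.5, n = 4.
(h/3)·[y₀ + 4y₁ + 2y₂ + 4y₃ + y₄] = 0.166667·(17.410) = 2.90167.

2.90167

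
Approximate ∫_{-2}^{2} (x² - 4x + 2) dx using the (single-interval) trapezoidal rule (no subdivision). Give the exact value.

T = (b−a)/2 · [f(-2) + f(2)] = 2·[14 + (-2)] = 24.

24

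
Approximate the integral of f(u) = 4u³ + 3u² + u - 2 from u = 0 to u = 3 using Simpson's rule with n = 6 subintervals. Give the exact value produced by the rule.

h = (3 − 0)/6 = 0.5.
Nodes u₀,…,u₆ = 0, 0.5, 1, 1.5, 2, 2.5, 3.
f(u) = 4u³ + 3u² + u - 2: f₀=-2, f₁=-0.25, f₂=6, f₃=19.75, f₄=44, f₅=81.75, f₆=136.
(h/3)·[f₀ + 4f₁ + 2f₂ + 4f₃ + 2f₄ + 4f₅ + f₆] = 0.166667·(639) = 106.5.

106.5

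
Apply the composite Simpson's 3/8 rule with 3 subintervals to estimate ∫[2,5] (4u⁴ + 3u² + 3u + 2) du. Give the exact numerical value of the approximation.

2632.5

h = (5 − 2)/3 = 1.
Nodes u₀,…,u₃ = 2, 3, 4, 5.
f(u) = 4u⁴ + 3u² + 3u + 2: f₀=84, f₁=362, f₂=1086, f₃=2592.
(3h/8)·[f₀ + 3f₁ + 3f₂ + f₃] = 0.375·(7020) = 2632.5.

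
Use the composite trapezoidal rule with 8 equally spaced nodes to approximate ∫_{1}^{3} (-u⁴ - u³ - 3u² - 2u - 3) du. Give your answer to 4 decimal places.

h = (3 − 1)/7 = 0.285714.
Nodes u₀,…,u₇ = 1, 1.285714, 1.571429, 1.857143, 2.142857, 2.428571, 2.714286, 3.
f(u) = -u⁴ - u³ - 3u² - 2u - 3: f₀=-10, f₁=-15.388588, f₂=-23.529363, f₃=-35.361933, f₄=-51.985839, f₅=-74.660558, f₆=-104.805498, f₇=-144.
(h/2)·[f₀ + 2f₁ + 2f₂ + 2f₃ + 2f₄ + 2f₅ + 2f₆ + f₇] = 0.142857·(-765.463557) = -109.3519.

-109.3519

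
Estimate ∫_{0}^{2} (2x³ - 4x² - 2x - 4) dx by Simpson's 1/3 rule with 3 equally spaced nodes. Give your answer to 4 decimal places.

h = (2 − 0)/2 = 1.
Nodes x₀,…,x₂ = 0, 1, 2.
f(x) = 2x³ - 4x² - 2x - 4: f₀=-4, f₁=-8, f₂=-8.
(h/3)·[f₀ + 4f₁ + f₂] = 0.333333·(-44) = -14.6667.

-14.6667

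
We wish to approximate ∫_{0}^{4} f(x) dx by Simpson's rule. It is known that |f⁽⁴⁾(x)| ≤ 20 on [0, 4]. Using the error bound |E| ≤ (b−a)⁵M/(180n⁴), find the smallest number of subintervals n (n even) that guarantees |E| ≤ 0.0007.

Need 20480/(180n⁴) ≤ 0.0007.
n⁴ ≥ 20480/(180·0.0007) = 162540 ⇒ n ≥ 20.0789, so the smallest even n is 22. (n must be even for Simpson's rule.)

22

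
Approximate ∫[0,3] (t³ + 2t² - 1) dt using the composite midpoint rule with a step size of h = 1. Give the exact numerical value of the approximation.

33.625

h = (3 − 0)/3 = 1.
Midpoints m₁,…,m₃ = 0.5, 1.5, 2.5.
f(m₁)=-0.375, f(m₂)=6.875, f(m₃)=27.125.
h·[f(m₁) + f(m₂) + f(m₃)] = 1·(33.625) = 33.625.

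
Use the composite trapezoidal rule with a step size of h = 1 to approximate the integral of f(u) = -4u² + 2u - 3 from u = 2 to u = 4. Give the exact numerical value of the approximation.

-70

h = (4 − 2)/2 = 1.
Nodes u₀,…,u₂ = 2, 3, 4.
f(u) = -4u² + 2u - 3: f₀=-15, f₁=-33, f₂=-59.
(h/2)·[f₀ + 2f₁ + f₂] = 0.5·(-140) = -70.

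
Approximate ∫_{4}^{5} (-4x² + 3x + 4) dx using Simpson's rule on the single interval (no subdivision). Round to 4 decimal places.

S = (b−a)/6 · [f(4) + 4f(4.5) + f(5)] = 0.166667·[(-48) + 4·(-63.5) + (-81)] = -63.8333.

-63.8333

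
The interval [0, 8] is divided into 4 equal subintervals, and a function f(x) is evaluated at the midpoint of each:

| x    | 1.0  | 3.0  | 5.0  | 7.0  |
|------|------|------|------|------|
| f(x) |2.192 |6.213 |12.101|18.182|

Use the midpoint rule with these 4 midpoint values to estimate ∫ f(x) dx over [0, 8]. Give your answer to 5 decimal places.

h = 2, n = 4.
h·[y(m₁) + y(m₂) + y(m₃) + y(m₄)] = 2·(38.688) = 77.37600.

77.37600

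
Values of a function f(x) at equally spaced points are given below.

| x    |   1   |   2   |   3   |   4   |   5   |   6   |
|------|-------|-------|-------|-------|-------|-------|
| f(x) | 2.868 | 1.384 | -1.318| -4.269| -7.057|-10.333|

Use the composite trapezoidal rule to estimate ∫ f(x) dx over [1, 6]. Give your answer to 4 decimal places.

-14.9925

h = 1, n = 5.
(h/2)·[y₀ + 2y₁ + 2y₂ + 2y₃ + 2y₄ + y₅] = 0.5·(-29.985) = -14.9925.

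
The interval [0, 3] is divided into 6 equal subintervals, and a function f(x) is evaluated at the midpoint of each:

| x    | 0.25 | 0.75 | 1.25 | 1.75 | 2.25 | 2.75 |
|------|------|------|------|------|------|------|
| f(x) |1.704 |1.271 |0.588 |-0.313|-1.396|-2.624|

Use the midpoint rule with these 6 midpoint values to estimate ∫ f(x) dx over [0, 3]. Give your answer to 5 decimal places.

-0.38500

h = 0.5, n = 6.
h·[y(m₁) + y(m₂) + y(m₃) + y(m₄) + y(m₅) + y(m₆)] = 0.5·(-0.770) = -0.38500.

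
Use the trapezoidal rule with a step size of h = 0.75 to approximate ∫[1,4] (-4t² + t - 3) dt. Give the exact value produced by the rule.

-86.625

h = (4 − 1)/4 = 0.75.
Nodes t₀,…,t₄ = 1, 1.75, 2.5, 3.25, 4.
f(t) = -4t² + t - 3: f₀=-6, f₁=-13.5, f₂=-25.5, f₃=-42, f₄=-63.
(h/2)·[f₀ + 2f₁ + 2f₂ + 2f₃ + f₄] = 0.375·(-231) = -86.625.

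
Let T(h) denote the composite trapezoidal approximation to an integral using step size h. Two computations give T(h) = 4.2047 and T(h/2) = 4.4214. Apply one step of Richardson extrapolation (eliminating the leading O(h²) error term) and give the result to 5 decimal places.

4.49363

R = (4·T(h/2) − T(h)) / 3 = (4·4.4214 − 4.2047)/3 = (13.4809)/3 = 4.49363.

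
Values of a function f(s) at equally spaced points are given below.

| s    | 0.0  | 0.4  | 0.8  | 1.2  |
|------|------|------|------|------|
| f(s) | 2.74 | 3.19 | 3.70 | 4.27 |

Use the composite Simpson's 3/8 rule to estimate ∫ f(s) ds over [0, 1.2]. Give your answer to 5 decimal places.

4.15200

h = 0.4, n = 3.
(3h/8)·[y₀ + 3y₁ + 3y₂ + y₃] = 0.15·(27.68) = 4.15200.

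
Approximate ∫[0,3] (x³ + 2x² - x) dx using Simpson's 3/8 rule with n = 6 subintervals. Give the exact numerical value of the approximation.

33.75

h = (3 − 0)/6 = 0.5.
Nodes x₀,…,x₆ = 0, 0.5, 1, 1.5, 2, 2.5, 3.
f(x) = x³ + 2x² - x: f₀=0, f₁=0.125, f₂=2, f₃=6.375, f₄=14, f₅=25.625, f₆=42.
(3h/8)·[f₀ + 3f₁ + 3f₂ + 2f₃ + 3f₄ + 3f₅ + f₆] = 0.1875·(180) = 33.75.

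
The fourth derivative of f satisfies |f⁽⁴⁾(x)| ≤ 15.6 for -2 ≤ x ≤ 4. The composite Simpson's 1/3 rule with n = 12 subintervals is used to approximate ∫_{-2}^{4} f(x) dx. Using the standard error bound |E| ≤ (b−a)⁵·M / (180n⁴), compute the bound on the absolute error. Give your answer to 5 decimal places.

0.03250

|E| ≤ (6)⁵·15.6 / (180·12⁴) = 121305.6/3732480 = 0.03250.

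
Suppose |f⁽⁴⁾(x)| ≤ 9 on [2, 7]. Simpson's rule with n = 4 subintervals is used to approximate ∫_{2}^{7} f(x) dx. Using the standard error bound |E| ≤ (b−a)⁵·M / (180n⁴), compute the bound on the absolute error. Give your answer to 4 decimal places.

0.6104

|E| ≤ (5)⁵·9 / (180·4⁴) = 28125/46080 = 0.6104.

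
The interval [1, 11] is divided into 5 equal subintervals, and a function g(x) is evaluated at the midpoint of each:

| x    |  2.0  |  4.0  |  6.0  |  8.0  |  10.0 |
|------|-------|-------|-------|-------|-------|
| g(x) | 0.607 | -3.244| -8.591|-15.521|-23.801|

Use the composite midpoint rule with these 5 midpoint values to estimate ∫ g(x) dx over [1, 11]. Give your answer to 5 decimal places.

h = 2, n = 5.
h·[y(m₁) + y(m₂) + y(m₃) + y(m₄) + y(m₅)] = 2·(-50.550) = -101.10000.

-101.10000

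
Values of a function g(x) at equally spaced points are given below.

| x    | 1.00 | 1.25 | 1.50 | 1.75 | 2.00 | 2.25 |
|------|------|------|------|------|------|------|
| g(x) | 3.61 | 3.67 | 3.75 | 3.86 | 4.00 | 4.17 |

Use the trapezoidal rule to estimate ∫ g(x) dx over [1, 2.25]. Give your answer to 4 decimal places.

h = 0.25, n = 5.
(h/2)·[y₀ + 2y₁ + 2y₂ + 2y₃ + 2y₄ + y₅] = 0.125·(38.34) = 4.7925.

4.7925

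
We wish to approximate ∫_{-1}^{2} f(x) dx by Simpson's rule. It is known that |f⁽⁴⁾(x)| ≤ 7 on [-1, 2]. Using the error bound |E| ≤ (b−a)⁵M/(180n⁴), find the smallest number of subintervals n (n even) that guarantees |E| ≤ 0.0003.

Need 1701/(180n⁴) ≤ 0.0003.
n⁴ ≥ 1701/(180·0.0003) = 31500 ⇒ n ≥ 13.3223, so the smallest even n is 14. (n must be even for Simpson's rule.)

14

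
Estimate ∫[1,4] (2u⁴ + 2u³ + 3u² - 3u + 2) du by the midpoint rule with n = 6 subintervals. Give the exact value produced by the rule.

h = (4 − 1)/6 = 0.5.
Midpoints m₁,…,m₆ = 1.25, 1.75, 2.25, 2.75, 3.25, 3.75.
f(m₁)=11.7265625, f(m₂)=35.4140625, f(m₃)=84.4765625, f(m₄)=172.4140625, f(m₅)=315.7265625, f(m₆)=533.9140625.
h·[f(m₁) + f(m₂) + f(m₃) + f(m₄) + f(m₅) + f(m₆)] = 0.5·(1153.671875) = 576.8359375.

576.8359375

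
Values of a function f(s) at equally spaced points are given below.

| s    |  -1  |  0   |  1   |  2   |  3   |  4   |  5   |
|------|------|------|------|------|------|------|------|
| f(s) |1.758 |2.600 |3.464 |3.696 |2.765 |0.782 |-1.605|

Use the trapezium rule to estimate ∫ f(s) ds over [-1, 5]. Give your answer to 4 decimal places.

h = 1, n = 6.
(h/2)·[y₀ + 2y₁ + 2y₂ + 2y₃ + 2y₄ + 2y₅ + y₆] = 0.5·(26.767) = 13.3835.

13.3835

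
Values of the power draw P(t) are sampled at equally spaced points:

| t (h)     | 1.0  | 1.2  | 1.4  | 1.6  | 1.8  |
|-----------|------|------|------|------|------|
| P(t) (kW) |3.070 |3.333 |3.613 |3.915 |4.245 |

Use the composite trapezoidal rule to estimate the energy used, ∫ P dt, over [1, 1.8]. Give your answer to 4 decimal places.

h = 0.2, n = 4.
(h/2)·[y₀ + 2y₁ + 2y₂ + 2y₃ + y₄] = 0.1·(29.037) = 2.9037.

2.9037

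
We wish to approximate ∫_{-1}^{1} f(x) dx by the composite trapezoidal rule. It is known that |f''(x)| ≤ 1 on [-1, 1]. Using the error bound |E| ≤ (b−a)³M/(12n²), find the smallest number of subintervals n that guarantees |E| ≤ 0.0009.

28

Need 8/(12n²) ≤ 0.0009.
n² ≥ 8/(12·0.0009) = 740.741 ⇒ n ≥ 27.2166, so the smallest n is 28.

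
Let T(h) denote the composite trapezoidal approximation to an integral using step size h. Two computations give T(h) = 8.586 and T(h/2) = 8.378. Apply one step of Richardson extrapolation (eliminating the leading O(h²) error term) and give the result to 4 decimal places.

R = (4·T(h/2) − T(h)) / 3 = (4·8.378 − 8.586)/3 = (24.926)/3 = 8.3087.

8.3087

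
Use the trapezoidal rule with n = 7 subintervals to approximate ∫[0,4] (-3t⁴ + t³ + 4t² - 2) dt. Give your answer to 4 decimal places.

-491.7451

h = (4 − 0)/7 = 0.571429.
Nodes t₀,…,t₇ = 0, 0.571429, 1.142857, 1.714286, 2.285714, 2.857143, 3.428571, 4.
f(t) = -3t⁴ + t³ + 4t² - 2: f₀=-2, f₁=-0.827155, f₂=-0.400666, f₃=-11.116202, f₄=-51.046231, f₅=-145.940025, f₆=-329.223657, f₇=-642.
(h/2)·[f₀ + 2f₁ + 2f₂ + 2f₃ + 2f₄ + 2f₅ + 2f₆ + f₇] = 0.285714·(-1721.107872) = -491.7451.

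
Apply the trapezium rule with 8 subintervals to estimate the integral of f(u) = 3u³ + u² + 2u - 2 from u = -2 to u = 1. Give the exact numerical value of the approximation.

-17.49609375

h = (1 − (-2))/8 = 0.375.
Nodes u₀,…,u₈ = -2, -1.625, -1.25, -0.875, -0.5, -0.125, 0.25, 0.625, 1.
f(u) = 3u³ + u² + 2u - 2: f₀=-26, f₁=-15.482421875, f₂=-8.796875, f₃=-4.994140625, f₄=-3.125, f₅=-2.240234375, f₆=-1.390625, f₇=0.373046875, f₈=4.
(h/2)·[f₀ + 2f₁ + 2f₂ + 2f₃ + 2f₄ + 2f₅ + 2f₆ + 2f₇ + f₈] = 0.1875·(-93.3125) = -17.49609375.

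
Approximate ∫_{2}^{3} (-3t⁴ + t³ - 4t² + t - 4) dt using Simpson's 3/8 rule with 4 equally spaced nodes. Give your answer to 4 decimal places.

-137.1944

h = (3 − 2)/3 = 0.333333.
Nodes t₀,…,t₃ = 2, 2.333333, 2.666667, 3.
f(t) = -3t⁴ + t³ - 4t² + t - 4: f₀=-58, f₁=-99.666667, f₂=-162.518519, f₃=-253.
(3h/8)·[f₀ + 3f₁ + 3f₂ + f₃] = 0.125·(-1097.555556) = -137.1944.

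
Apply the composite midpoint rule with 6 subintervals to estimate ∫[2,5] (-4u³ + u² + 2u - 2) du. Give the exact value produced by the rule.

h = (5 − 2)/6 = 0.5.
Midpoints m₁,…,m₆ = 2.25, 2.75, 3.25, 3.75, 4.25, 4.75.
f(m₁)=-38, f(m₂)=-72.125, f(m₃)=-122.25, f(m₄)=-191.375, f(m₅)=-282.5, f(m₆)=-398.625.
h·[f(m₁) + f(m₂) + f(m₃) + f(m₄) + f(m₅) + f(m₆)] = 0.5·(-1104.875) = -552.4375.

-552.4375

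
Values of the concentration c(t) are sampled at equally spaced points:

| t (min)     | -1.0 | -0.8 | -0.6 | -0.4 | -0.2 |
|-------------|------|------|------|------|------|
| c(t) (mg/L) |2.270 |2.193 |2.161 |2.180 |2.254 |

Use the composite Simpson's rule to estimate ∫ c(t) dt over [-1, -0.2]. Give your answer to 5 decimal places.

h = 0.2, n = 4.
(h/3)·[y₀ + 4y₁ + 2y₂ + 4y₃ + y₄] = 0.066667·(26.338) = 1.75587.

1.75587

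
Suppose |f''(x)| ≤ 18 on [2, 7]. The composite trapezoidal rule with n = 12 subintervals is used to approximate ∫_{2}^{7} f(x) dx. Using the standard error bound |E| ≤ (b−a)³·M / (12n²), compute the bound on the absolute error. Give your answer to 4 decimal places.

|E| ≤ (5)³·18 / (12·12²) = 2250/1728 = 1.3021.

1.3021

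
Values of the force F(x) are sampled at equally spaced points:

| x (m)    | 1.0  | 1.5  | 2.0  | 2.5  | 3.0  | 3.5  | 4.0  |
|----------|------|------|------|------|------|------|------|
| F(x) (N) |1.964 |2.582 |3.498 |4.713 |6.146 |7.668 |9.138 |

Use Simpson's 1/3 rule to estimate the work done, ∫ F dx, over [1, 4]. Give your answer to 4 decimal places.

15.0403

h = 0.5, n = 6.
(h/3)·[y₀ + 4y₁ + 2y₂ + 4y₃ + 2y₄ + 4y₅ + y₆] = 0.166667·(90.242) = 15.0403.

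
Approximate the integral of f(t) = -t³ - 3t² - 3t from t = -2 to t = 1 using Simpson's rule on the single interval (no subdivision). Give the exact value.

S = (b−a)/6 · [f(-2) + 4f(-0.5) + f(1)] = 0.5·[2 + 4·0.875 + (-7)] = -0.75.

-0.75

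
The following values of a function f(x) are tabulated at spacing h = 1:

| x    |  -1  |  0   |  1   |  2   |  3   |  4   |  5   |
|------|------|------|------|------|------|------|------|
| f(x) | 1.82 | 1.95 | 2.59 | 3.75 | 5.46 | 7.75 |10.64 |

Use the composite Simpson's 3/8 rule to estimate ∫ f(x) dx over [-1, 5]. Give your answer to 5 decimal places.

h = 1, n = 6.
(3h/8)·[y₀ + 3y₁ + 3y₂ + 2y₃ + 3y₄ + 3y₅ + y₆] = 0.375·(73.21) = 27.45375.

27.45375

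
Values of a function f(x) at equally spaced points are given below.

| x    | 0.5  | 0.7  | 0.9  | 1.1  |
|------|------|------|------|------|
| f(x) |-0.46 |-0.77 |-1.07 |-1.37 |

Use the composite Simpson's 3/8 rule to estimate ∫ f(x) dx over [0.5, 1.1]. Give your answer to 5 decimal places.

h = 0.2, n = 3.
(3h/8)·[y₀ + 3y₁ + 3y₂ + y₃] = 0.075·(-7.35) = -0.55125.

-0.55125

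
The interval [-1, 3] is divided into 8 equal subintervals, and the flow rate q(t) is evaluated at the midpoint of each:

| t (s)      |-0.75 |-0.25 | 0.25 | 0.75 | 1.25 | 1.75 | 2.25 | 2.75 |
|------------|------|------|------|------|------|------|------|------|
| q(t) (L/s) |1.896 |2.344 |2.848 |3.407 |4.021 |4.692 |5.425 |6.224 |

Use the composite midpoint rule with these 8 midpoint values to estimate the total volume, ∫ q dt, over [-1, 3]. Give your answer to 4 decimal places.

h = 0.5, n = 8.
h·[y(m₁) + y(m₂) + y(m₃) + y(m₄) + y(m₅) + y(m₆) + y(m₇) + y(m₈)] = 0.5·(30.857) = 15.4285.

15.4285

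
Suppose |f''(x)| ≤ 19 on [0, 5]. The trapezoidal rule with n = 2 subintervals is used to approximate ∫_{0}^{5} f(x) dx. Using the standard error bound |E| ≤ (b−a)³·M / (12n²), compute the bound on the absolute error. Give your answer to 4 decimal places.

49.4792

|E| ≤ (5)³·19 / (12·2²) = 2375/48 = 49.4792.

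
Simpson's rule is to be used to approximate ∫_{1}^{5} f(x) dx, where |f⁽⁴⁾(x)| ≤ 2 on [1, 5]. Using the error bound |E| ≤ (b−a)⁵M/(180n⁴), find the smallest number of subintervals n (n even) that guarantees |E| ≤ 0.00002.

28

Need 2048/(180n⁴) ≤ 0.00002.
n⁴ ≥ 2048/(180·0.00002) = 568889 ⇒ n ≥ 27.4636, so the smallest even n is 28. (n must be even for Simpson's rule.)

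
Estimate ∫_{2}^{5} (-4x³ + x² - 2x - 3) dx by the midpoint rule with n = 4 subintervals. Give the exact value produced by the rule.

-594.234375

h = (5 − 2)/4 = 0.75.
Midpoints m₁,…,m₄ = 2.375, 3.125, 3.875, 4.625.
f(m₁)=-55.6953125, f(m₂)=-121.5546875, f(m₃)=-228.4765625, f(m₄)=-386.5859375.
h·[f(m₁) + f(m₂) + f(m₃) + f(m₄)] = 0.75·(-792.3125) = -594.234375.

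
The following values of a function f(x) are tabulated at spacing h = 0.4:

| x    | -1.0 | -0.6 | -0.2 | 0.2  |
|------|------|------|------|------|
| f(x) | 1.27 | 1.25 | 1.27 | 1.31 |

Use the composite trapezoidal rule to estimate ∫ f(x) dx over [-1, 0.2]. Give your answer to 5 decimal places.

h = 0.4, n = 3.
(h/2)·[y₀ + 2y₁ + 2y₂ + y₃] = 0.2·(7.62) = 1.52400.

1.52400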